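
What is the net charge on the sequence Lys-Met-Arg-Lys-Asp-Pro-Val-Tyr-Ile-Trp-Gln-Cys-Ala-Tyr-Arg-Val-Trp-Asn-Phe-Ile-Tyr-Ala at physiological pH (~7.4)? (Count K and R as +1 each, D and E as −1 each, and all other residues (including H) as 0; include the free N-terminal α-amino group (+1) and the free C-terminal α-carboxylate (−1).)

Positive (K, R): Lys1, Arg3, Lys4, Arg15 → +4.
Negative (D, E): Asp5 → −1.
The N-terminus (+1) and C-terminus (−1) cancel.
Net charge = (+4) + (−1) = +3.

+3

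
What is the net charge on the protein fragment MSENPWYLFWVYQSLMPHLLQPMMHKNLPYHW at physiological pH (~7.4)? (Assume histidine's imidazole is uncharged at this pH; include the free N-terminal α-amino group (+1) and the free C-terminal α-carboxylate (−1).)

The side chains ionized at physiological pH are Lys/Arg (+1) and Asp/Glu (−1); with His treated as neutral, nothing else contributes.
Positive (K, R): K26 → +1.
Negative (D, E): E3 → −1.
The N-terminus (+1) and C-terminus (−1) cancel.
Net charge = (+1) + (−1) = 0.

0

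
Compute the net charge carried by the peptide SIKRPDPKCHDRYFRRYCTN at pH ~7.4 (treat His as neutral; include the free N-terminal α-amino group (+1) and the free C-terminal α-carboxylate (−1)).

+4

At pH ~7.4 the Lys and Arg side chains are protonated (+1), the Asp and Glu side chains are deprotonated (−1), and with His taken as neutral all other side chains carry no charge.
Positive (K, R): K3, R4, K8, R12, R15, R16 → +6.
Negative (D, E): D6, D11 → −2.
The N-terminus (+1) and C-terminus (−1) cancel.
Net charge = (+6) + (−2) = +4.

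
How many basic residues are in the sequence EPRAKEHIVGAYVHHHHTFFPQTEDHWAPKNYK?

The basic amino acids are Lys (K), Arg (R), and His (H).
Matching residues: R3, K5, H7, H14, H15, H16, H17, H26, K30, K33.

10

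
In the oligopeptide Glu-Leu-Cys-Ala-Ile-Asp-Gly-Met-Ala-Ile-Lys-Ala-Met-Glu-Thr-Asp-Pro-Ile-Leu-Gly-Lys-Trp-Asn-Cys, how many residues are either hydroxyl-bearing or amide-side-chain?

2

Hydroxyl-bearing: S, T, Y. Amide-side-chain: N, Q.
Hydroxyl-bearing residues here: Thr15 (1).
Amide-side-chain residues here: Asn23 (1).
The two groups share no amino acid, so total = 1 + 1 = 2.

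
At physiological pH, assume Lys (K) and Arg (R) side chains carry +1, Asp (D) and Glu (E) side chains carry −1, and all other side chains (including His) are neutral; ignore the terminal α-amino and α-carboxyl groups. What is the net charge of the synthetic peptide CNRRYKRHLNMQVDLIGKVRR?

Positive (K, R): R3, R4, K6, R7, K18, R20, R21 → +7.
Negative (D, E): D14 → −1.
Net charge = (+7) + (−1) = +6.

+6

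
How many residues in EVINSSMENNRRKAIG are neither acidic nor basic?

11

Acidic: D, E. Basic: K, R, H. All other residues are neither.
Matching residues: V2, I3, N4, S5, S6, M7, N9, N10, A14, I15, G16.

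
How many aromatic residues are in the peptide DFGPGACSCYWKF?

4

F, W, and Y each carry an aromatic ring on the side chain.
Matching residues: F2, Y10, W11, F13.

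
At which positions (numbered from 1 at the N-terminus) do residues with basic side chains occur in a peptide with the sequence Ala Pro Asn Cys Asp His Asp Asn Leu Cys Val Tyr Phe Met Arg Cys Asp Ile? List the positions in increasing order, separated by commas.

6, 15

The basic amino acids are Lys (K), Arg (R), and His (H).
Matching residues: His6, Arg15.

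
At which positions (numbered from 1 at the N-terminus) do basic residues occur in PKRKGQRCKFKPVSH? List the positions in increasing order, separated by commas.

K, R, and H are the three residues with basic side chains (ε-amine, guanidinium, and imidazole respectively).
Matching residues: K2, R3, K4, R7, K9, K11, H15.

2, 3, 4, 7, 9, 11, 15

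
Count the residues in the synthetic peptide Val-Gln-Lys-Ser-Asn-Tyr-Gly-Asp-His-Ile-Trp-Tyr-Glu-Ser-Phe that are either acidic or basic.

4

Acidic: D, E. Basic: H, K, R.
Acidic residues here: Asp8, Glu13 (2).
Basic residues here: Lys3, His9 (2).
The two groups share no amino acid, so total = 2 + 2 = 4.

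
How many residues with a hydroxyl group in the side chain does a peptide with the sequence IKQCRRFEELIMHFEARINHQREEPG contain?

0

S, T, and Y are the three residues with a side-chain hydroxyl.
None of the 26 residues belong to this group.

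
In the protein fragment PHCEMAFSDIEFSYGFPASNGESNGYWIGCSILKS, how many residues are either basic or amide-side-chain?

Basic: H, K, R. Amide-side-chain: N, Q.
Basic residues here: H2, K34 (2).
Amide-side-chain residues here: N20, N24 (2).
The two groups share no amino acid, so total = 2 + 2 = 4.

4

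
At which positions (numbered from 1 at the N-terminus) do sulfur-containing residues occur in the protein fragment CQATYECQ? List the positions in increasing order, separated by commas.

1, 7

Only Cys (C) and Met (M) have a sulfur atom in the side chain.
Matching residues: C1, C7.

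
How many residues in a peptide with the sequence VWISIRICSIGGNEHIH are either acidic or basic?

Acidic: D, E. Basic: H, K, R.
Acidic residues here: E14 (1).
Basic residues here: R6, H15, H17 (3).
The two groups share no amino acid, so total = 1 + 3 = 4.

4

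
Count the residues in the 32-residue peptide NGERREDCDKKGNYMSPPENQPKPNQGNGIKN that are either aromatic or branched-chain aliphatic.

Aromatic: F, W, Y. Branched-chain aliphatic: I, L, V.
Aromatic residues here: Y14 (1).
Branched-chain aliphatic residues here: I30 (1).
The two groups share no amino acid, so total = 1 + 1 = 2.

2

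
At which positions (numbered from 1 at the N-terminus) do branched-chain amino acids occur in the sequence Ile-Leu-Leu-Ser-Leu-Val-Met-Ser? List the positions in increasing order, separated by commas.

1, 2, 3, 5, 6

The BCAAs are Val, Leu, and Ile — aliphatic side chains with a branch point.
Matching residues: Ile1, Leu2, Leu3, Leu5, Val6.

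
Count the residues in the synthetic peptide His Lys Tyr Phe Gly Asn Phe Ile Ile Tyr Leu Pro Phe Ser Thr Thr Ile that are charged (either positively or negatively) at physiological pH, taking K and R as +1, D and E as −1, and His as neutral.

1

Charged side chains at pH ~7.4: K, R (positive); D, E (negative).
Matching residues: Lys2.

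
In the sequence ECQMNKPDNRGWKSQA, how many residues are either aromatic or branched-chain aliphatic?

Aromatic: F, W, Y. Branched-chain aliphatic: I, L, V.
Aromatic residues here: W12 (1).
Branched-chain aliphatic residues here: none (0).
The two groups share no amino acid, so total = 1 + 0 = 1.

1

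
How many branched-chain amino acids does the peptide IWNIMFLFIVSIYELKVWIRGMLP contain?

10

The BCAAs are Val, Leu, and Ile — aliphatic side chains with a branch point.
Matching residues: I1, I4, L7, I9, V10, I12, L15, V17, I19, L23.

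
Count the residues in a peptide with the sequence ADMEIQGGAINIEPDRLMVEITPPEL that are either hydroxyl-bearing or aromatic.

Hydroxyl-bearing: S, T, Y. Aromatic: F, W, Y.
Hydroxyl-bearing residues here: T22 (1).
Aromatic residues here: none (0).
(Y belongs to both groups, but none appear in this sequence.) Total = 1 + 0 = 1.

1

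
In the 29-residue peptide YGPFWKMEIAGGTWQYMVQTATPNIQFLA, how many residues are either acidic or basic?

2

Acidic: D, E. Basic: H, K, R.
Acidic residues here: E8 (1).
Basic residues here: K6 (1).
The two groups share no amino acid, so total = 1 + 1 = 2.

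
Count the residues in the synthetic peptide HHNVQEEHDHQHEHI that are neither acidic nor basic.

5

Acidic: D, E. Basic: K, R, H. All other residues are neither.
Matching residues: N3, V4, Q5, Q11, I15.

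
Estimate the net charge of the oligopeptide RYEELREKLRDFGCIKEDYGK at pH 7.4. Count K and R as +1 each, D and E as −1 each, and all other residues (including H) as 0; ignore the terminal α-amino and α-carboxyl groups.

0

Positive (K, R): R1, R6, K8, R10, K16, K21 → +6.
Negative (D, E): E3, E4, E7, D11, E17, D18 → −6.
Net charge = (+6) + (−6) = 0.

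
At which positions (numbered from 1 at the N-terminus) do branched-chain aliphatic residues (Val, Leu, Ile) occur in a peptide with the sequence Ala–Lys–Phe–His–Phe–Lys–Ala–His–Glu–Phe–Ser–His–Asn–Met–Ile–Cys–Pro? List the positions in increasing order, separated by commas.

Matching residues: Ile15.

15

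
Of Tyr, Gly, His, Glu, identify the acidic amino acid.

Glu

Only D (aspartate) and E (glutamate) carry a side-chain carboxylic acid.
Of the listed options, only Glu belongs to this group.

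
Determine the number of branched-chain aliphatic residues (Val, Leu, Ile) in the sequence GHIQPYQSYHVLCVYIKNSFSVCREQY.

6

Matching residues: I3, V11, L12, V14, I16, V22.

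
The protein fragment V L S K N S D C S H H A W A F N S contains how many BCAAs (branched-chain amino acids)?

2

The BCAAs are Val, Leu, and Ile — aliphatic side chains with a branch point.
Matching residues: V1, L2.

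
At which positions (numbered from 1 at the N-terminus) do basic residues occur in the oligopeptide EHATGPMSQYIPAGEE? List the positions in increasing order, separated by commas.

2

The basic amino acids are Lys (K), Arg (R), and His (H).
Matching residues: H2.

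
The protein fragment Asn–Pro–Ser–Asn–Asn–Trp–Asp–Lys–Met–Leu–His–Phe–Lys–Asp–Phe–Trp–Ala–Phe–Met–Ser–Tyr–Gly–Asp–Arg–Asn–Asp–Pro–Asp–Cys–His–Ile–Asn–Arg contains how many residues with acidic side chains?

Aspartate (D) and glutamate (E) have carboxylic-acid side chains and are the acidic amino acids.
Matching residues: Asp7, Asp14, Asp23, Asp26, Asp28.

5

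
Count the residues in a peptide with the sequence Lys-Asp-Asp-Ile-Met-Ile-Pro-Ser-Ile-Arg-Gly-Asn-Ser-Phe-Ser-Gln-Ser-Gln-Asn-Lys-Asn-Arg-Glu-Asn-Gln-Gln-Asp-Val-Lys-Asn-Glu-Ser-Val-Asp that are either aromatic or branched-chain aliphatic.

Aromatic: F, W, Y. Branched-chain aliphatic: I, L, V.
Aromatic residues here: Phe14 (1).
Branched-chain aliphatic residues here: Ile4, Ile6, Ile9, Val28, Val33 (5).
The two groups share no amino acid, so total = 1 + 5 = 6.

6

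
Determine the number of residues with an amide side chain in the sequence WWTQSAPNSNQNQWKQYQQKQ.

10

Asparagine (N) and glutamine (Q) have uncharged amide side chains.
Matching residues: Q4, N8, N10, Q11, N12, Q13, Q16, Q18, Q19, Q21.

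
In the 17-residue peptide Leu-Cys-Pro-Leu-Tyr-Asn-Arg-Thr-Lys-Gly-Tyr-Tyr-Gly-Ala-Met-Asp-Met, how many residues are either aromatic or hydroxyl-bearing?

4

Aromatic: F, W, Y. Hydroxyl-bearing: S, T, Y.
Aromatic residues here: Tyr5, Tyr11, Tyr12 (3).
Hydroxyl-bearing residues here: Tyr5, Thr8, Tyr11, Tyr12 (4).
Y is in both groups, so the 3 Y residues must not be double-counted.
Total = 3 + 4 − 3 = 4.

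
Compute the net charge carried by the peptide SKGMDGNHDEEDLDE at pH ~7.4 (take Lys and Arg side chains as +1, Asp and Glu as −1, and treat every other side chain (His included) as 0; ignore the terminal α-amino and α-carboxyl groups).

Positive (K, R): K2 → +1.
Negative (D, E): D5, D9, E10, E11, D12, D14, E15 → −7.
Net charge = (+1) + (−7) = −6.

-6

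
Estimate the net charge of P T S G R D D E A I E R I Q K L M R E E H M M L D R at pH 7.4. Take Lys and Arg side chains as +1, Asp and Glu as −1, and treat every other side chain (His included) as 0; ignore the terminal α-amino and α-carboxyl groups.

-2

Positive (K, R): R5, R12, K15, R18, R26 → +5.
Negative (D, E): D6, D7, E8, E11, E19, E20, D25 → −7.
Net charge = (+5) + (−7) = −2.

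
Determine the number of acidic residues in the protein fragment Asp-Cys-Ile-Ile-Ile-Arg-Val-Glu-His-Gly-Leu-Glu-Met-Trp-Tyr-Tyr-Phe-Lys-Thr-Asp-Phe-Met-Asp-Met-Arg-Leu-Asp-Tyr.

6

The acidic residues are Asp (D) and Glu (E), whose side chains end in a carboxylate group.
Matching residues: Asp1, Glu8, Glu12, Asp20, Asp23, Asp27.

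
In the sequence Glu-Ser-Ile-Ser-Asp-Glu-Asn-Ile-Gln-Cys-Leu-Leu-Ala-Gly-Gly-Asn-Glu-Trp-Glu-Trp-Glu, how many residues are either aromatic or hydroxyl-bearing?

4

Aromatic: F, W, Y. Hydroxyl-bearing: S, T, Y.
Aromatic residues here: Trp18, Trp20 (2).
Hydroxyl-bearing residues here: Ser2, Ser4 (2).
(Y belongs to both groups, but none appear in this sequence.) Total = 2 + 2 = 4.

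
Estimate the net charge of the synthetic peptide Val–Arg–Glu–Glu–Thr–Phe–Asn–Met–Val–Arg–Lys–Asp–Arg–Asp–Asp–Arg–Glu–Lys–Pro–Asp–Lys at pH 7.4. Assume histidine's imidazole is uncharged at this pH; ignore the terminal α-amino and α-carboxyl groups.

0

The side chains ionized at physiological pH are Lys/Arg (+1) and Asp/Glu (−1); with His treated as neutral, nothing else contributes.
Positive (K, R): Arg2, Arg10, Lys11, Arg13, Arg16, Lys18, Lys21 → +7.
Negative (D, E): Glu3, Glu4, Asp12, Asp14, Asp15, Glu17, Asp20 → −7.
Net charge = (+7) + (−7) = 0.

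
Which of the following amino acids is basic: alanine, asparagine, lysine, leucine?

lysine

K, R, and H are the three residues with basic side chains (ε-amine, guanidinium, and imidazole respectively).
Of the listed options, only lysine belongs to this group.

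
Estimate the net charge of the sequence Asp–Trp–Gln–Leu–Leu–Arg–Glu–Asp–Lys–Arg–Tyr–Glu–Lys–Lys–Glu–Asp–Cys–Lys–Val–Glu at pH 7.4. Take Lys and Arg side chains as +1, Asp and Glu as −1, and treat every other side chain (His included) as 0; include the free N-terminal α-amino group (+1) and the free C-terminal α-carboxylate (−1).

Positive (K, R): Arg6, Lys9, Arg10, Lys13, Lys14, Lys18 → +6.
Negative (D, E): Asp1, Glu7, Asp8, Glu12, Glu15, Asp16, Glu20 → −7.
The N-terminus (+1) and C-terminus (−1) cancel.
Net charge = (+6) + (−7) = −1.

-1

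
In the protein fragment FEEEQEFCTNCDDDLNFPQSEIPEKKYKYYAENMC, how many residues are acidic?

Aspartate (D) and glutamate (E) have carboxylic-acid side chains and are the acidic amino acids.
Matching residues: E2, E3, E4, E6, D12, D13, D14, E21, E24, E32.

10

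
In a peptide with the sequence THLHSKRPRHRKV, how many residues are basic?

8

K, R, and H are the three residues with basic side chains (ε-amine, guanidinium, and imidazole respectively).
Matching residues: H2, H4, K6, R7, R9, H10, R11, K12.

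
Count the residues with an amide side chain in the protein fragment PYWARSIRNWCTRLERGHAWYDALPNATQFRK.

3

Only N (asparagine) and Q (glutamine) carry a side-chain carboxamide.
Matching residues: N9, N26, Q29.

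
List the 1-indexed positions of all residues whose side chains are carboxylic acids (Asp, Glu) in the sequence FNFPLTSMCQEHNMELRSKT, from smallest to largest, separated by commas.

Matching residues: E11, E15.

11, 15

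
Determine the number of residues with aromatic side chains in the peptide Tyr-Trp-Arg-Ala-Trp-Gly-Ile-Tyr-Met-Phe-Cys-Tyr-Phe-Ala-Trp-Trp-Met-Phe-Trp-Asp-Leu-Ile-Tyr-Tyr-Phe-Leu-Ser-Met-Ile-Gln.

14

Phenylalanine (F), tryptophan (W), and tyrosine (Y) have aromatic ring side chains.
Matching residues: Tyr1, Trp2, Trp5, Tyr8, Phe10, Tyr12, Phe13, Trp15, Trp16, Phe18, Trp19, Tyr23, Tyr24, Phe25.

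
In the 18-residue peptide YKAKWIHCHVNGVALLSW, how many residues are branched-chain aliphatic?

5

Valine (V), leucine (L), and isoleucine (I) are the branched-chain amino acids.
Matching residues: I6, V10, V13, L15, L16.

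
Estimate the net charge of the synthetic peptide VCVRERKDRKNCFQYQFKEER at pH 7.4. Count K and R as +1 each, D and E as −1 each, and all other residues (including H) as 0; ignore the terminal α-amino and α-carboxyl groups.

Positive (K, R): R4, R6, K7, R9, K10, K18, R21 → +7.
Negative (D, E): E5, D8, E19, E20 → −4.
Net charge = (+7) + (−4) = +3.

+3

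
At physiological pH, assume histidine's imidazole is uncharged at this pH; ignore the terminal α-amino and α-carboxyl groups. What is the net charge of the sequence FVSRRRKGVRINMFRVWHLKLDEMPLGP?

+5

Near pH 7.4, K and R contribute +1 each, D and E contribute −1 each, and every other side chain (His included, as stated) is uncharged.
Positive (K, R): R4, R5, R6, K7, R10, R15, K20 → +7.
Negative (D, E): D22, E23 → −2.
Net charge = (+7) + (−2) = +5.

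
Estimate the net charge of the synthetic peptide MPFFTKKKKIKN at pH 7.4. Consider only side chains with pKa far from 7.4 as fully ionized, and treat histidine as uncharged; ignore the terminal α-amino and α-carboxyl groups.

+5

Near pH 7.4, K and R contribute +1 each, D and E contribute −1 each, and every other side chain (His included, as stated) is uncharged.
Positive (K, R): K6, K7, K8, K9, K11 → +5.
Negative (D, E): none → −0.
Net charge = (+5) + (−0) = +5.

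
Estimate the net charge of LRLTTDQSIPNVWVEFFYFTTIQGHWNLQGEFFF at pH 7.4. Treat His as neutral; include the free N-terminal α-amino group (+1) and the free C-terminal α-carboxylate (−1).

-2

The side chains ionized at physiological pH are Lys/Arg (+1) and Asp/Glu (−1); with His treated as neutral, nothing else contributes.
Positive (K, R): R2 → +1.
Negative (D, E): D6, E15, E31 → −3.
The N-terminus (+1) and C-terminus (−1) cancel.
Net charge = (+1) + (−3) = −2.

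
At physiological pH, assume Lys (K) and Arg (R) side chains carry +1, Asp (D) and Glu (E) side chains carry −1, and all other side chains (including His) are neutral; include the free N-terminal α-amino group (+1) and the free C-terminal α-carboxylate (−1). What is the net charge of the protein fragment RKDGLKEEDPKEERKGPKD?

Positive (K, R): R1, K2, K6, K11, R14, K15, K18 → +7.
Negative (D, E): D3, E7, E8, D9, E12, E13, D19 → −7.
The N-terminus (+1) and C-terminus (−1) cancel.
Net charge = (+7) + (−7) = 0.

0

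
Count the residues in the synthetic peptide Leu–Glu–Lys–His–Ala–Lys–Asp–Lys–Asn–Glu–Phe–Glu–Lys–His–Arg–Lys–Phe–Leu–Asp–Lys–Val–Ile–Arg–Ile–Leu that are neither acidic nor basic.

Acidic: D, E. Basic: K, R, H. All other residues are neither.
Matching residues: Leu1, Ala5, Asn9, Phe11, Phe17, Leu18, Val21, Ile22, Ile24, Leu25.

10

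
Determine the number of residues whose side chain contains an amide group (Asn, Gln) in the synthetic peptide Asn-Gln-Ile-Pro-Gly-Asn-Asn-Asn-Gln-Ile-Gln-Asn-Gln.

9

Matching residues: Asn1, Gln2, Asn6, Asn7, Asn8, Gln9, Gln11, Asn12, Gln13.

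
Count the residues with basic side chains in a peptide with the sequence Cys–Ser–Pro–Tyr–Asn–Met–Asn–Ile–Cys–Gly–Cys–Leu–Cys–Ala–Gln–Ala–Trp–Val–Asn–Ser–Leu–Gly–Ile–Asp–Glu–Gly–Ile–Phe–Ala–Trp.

K, R, and H are the three residues with basic side chains (ε-amine, guanidinium, and imidazole respectively).
None of the 30 residues belong to this group.

0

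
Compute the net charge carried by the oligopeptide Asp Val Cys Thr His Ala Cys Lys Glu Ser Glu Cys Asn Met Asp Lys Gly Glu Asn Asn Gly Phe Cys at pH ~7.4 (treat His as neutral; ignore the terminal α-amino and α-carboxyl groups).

Near pH 7.4, K and R contribute +1 each, D and E contribute −1 each, and every other side chain (His included, as stated) is uncharged.
Positive (K, R): Lys8, Lys16 → +2.
Negative (D, E): Asp1, Glu9, Glu11, Asp15, Glu18 → −5.
Net charge = (+2) + (−5) = −3.

-3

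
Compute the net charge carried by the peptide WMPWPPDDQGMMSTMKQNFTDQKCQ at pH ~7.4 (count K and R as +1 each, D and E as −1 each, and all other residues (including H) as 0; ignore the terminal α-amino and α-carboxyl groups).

Positive (K, R): K16, K23 → +2.
Negative (D, E): D7, D8, D21 → −3.
Net charge = (+2) + (−3) = −1.

-1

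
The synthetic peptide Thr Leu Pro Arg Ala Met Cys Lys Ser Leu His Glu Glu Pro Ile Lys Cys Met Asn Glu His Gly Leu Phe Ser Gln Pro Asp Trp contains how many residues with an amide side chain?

Only N (asparagine) and Q (glutamine) carry a side-chain carboxamide.
Matching residues: Asn19, Gln26.

2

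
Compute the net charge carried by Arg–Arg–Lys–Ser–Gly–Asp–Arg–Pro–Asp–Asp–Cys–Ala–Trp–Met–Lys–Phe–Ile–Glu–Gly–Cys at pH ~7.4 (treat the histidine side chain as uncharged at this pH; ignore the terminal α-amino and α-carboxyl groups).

+1

The side chains ionized at physiological pH are Lys/Arg (+1) and Asp/Glu (−1); with His treated as neutral, nothing else contributes.
Positive (K, R): Arg1, Arg2, Lys3, Arg7, Lys15 → +5.
Negative (D, E): Asp6, Asp9, Asp10, Glu18 → −4.
Net charge = (+5) + (−4) = +1.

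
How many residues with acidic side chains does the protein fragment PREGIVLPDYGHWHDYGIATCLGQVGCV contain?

Only D (aspartate) and E (glutamate) carry a side-chain carboxylic acid.
Matching residues: E3, D9, D15.

3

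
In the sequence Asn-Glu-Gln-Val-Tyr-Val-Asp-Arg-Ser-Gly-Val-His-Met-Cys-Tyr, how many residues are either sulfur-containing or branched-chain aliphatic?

5

Sulfur-containing: C, M. Branched-chain aliphatic: I, L, V.
Sulfur-containing residues here: Met13, Cys14 (2).
Branched-chain aliphatic residues here: Val4, Val6, Val11 (3).
The two groups share no amino acid, so total = 2 + 3 = 5.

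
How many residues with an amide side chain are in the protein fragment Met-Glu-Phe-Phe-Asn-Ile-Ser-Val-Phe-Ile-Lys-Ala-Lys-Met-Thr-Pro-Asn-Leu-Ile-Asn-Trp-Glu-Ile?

The amide-side-chain residues are Asn (N) and Gln (Q).
Matching residues: Asn5, Asn17, Asn20.

3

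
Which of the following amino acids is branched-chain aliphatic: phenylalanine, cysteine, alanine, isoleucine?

isoleucine

V, L, and I make up the branched-chain aliphatic group.
Of the listed options, only isoleucine belongs to this group.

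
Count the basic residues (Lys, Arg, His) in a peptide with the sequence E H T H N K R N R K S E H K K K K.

11

Matching residues: H2, H4, K6, R7, R9, K10, H13, K14, K15, K16, K17.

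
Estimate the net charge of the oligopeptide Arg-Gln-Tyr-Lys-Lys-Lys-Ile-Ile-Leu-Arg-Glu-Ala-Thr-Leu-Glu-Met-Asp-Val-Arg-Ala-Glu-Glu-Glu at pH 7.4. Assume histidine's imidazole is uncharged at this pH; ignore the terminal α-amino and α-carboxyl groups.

0

The side chains ionized at physiological pH are Lys/Arg (+1) and Asp/Glu (−1); with His treated as neutral, nothing else contributes.
Positive (K, R): Arg1, Lys4, Lys5, Lys6, Arg10, Arg19 → +6.
Negative (D, E): Glu11, Glu15, Asp17, Glu21, Glu22, Glu23 → −6.
Net charge = (+6) + (−6) = 0.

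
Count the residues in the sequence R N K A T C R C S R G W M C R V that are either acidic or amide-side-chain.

Acidic: D, E. Amide-side-chain: N, Q.
Acidic residues here: none (0).
Amide-side-chain residues here: N2 (1).
The two groups share no amino acid, so total = 0 + 1 = 1.

1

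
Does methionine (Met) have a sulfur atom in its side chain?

The sulfur-bearing residues are cysteine (–SH) and methionine (–S–CH₃).
Methionine is in this group.

Yes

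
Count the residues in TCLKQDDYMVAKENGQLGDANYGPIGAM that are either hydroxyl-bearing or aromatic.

Hydroxyl-bearing: S, T, Y. Aromatic: F, W, Y.
Hydroxyl-bearing residues here: T1, Y8, Y22 (3).
Aromatic residues here: Y8, Y22 (2).
Y is in both groups, so the 2 Y residues must not be double-counted.
Total = 3 + 2 − 2 = 3.

3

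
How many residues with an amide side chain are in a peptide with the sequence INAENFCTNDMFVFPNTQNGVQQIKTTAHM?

8

Only N (asparagine) and Q (glutamine) carry a side-chain carboxamide.
Matching residues: N2, N5, N9, N16, Q18, N19, Q22, Q23.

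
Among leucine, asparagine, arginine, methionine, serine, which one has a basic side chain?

arginine

The basic amino acids are Lys (K), Arg (R), and His (H).
Of the listed options, only arginine belongs to this group.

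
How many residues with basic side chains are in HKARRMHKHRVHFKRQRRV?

Lysine (K), arginine (R), and histidine (H) have basic, nitrogen-containing side chains.
Matching residues: H1, K2, R4, R5, H7, K8, H9, R10, H12, K14, R15, R17, R18.

13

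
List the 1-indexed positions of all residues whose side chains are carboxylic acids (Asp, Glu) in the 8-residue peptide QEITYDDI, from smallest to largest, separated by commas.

2, 6, 7

Matching residues: E2, D6, D7.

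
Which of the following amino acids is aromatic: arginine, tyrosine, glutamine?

The aromatic amino acids are Phe (F, benzyl), Trp (W, indole), and Tyr (Y, phenol).
Of the listed options, only tyrosine belongs to this group.

tyrosine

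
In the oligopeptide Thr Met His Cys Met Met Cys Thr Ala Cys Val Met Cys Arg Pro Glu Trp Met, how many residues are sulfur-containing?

9

The sulfur-bearing residues are cysteine (–SH) and methionine (–S–CH₃).
Matching residues: Met2, Cys4, Met5, Met6, Cys7, Cys10, Met12, Cys13, Met18.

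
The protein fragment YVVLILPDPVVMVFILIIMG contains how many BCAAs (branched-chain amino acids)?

The BCAAs are Val, Leu, and Ile — aliphatic side chains with a branch point.
Matching residues: V2, V3, L4, I5, L6, V10, V11, V13, I15, L16, I17, I18.

12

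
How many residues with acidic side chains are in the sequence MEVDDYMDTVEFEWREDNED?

Only D (aspartate) and E (glutamate) carry a side-chain carboxylic acid.
Matching residues: E2, D4, D5, D8, E11, E13, E16, D17, E19, D20.

10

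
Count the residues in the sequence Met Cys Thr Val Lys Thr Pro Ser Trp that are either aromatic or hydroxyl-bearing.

4

Aromatic: F, W, Y. Hydroxyl-bearing: S, T, Y.
Aromatic residues here: Trp9 (1).
Hydroxyl-bearing residues here: Thr3, Thr6, Ser8 (3).
(Y belongs to both groups, but none appear in this sequence.) Total = 1 + 3 = 4.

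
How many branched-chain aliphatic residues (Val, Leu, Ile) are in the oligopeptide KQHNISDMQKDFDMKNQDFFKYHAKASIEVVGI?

Matching residues: I5, I28, V30, V31, I33.

5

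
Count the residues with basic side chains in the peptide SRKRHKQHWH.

7

K, R, and H are the three residues with basic side chains (ε-amine, guanidinium, and imidazole respectively).
Matching residues: R2, K3, R4, H5, K6, H8, H10.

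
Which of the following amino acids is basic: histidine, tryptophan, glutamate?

The basic amino acids are Lys (K), Arg (R), and His (H).
Of the listed options, only histidine belongs to this group.

histidine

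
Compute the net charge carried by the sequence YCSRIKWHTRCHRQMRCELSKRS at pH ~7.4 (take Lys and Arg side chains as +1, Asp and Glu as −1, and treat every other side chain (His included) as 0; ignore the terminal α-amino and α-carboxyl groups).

+6

Positive (K, R): R4, K6, R10, R13, R16, K21, R22 → +7.
Negative (D, E): E18 → −1.
Net charge = (+7) + (−1) = +6.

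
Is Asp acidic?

Aspartate (D) and glutamate (E) have carboxylic-acid side chains and are the acidic amino acids.
Aspartate is in this group.

Yes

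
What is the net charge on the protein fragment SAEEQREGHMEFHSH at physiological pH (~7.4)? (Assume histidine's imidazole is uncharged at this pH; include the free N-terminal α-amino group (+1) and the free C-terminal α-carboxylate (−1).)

-3

At pH ~7.4 the Lys and Arg side chains are protonated (+1), the Asp and Glu side chains are deprotonated (−1), and with His taken as neutral all other side chains carry no charge.
Positive (K, R): R6 → +1.
Negative (D, E): E3, E4, E7, E11 → −4.
The N-terminus (+1) and C-terminus (−1) cancel.
Net charge = (+1) + (−4) = −3.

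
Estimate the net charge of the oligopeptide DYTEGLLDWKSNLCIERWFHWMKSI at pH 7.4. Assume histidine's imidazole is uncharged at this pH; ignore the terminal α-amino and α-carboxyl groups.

-1

Near pH 7.4, K and R contribute +1 each, D and E contribute −1 each, and every other side chain (His included, as stated) is uncharged.
Positive (K, R): K10, R17, K23 → +3.
Negative (D, E): D1, E4, D8, E16 → −4.
Net charge = (+3) + (−4) = −1.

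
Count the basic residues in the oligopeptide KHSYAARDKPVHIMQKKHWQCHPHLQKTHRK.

14

Lysine (K), arginine (R), and histidine (H) have basic, nitrogen-containing side chains.
Matching residues: K1, H2, R7, K9, H12, K16, K17, H18, H22, H24, K27, H29, R30, K31.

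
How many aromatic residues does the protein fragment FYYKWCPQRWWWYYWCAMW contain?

11

F, W, and Y each carry an aromatic ring on the side chain.
Matching residues: F1, Y2, Y3, W5, W10, W11, W12, Y13, Y14, W15, W19.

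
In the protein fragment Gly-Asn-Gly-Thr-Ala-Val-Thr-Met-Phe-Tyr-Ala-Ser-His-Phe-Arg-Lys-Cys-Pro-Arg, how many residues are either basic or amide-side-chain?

Basic: H, K, R. Amide-side-chain: N, Q.
Basic residues here: His13, Arg15, Lys16, Arg19 (4).
Amide-side-chain residues here: Asn2 (1).
The two groups share no amino acid, so total = 4 + 1 = 5.

5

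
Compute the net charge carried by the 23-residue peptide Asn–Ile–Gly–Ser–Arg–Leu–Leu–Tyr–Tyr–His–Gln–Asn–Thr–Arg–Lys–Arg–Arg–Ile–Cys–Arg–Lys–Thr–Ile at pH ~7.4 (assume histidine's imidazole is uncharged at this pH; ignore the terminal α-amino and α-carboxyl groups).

+7

The side chains ionized at physiological pH are Lys/Arg (+1) and Asp/Glu (−1); with His treated as neutral, nothing else contributes.
Positive (K, R): Arg5, Arg14, Lys15, Arg16, Arg17, Arg20, Lys21 → +7.
Negative (D, E): none → −0.
Net charge = (+7) + (−0) = +7.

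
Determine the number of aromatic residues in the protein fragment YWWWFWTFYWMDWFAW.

12

The aromatic amino acids are Phe (F, benzyl), Trp (W, indole), and Tyr (Y, phenol).
Matching residues: Y1, W2, W3, W4, F5, W6, F8, Y9, W10, W13, F14, W16.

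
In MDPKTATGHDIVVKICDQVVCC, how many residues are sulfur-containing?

4

The sulfur-bearing residues are cysteine (–SH) and methionine (–S–CH₃).
Matching residues: M1, C16, C21, C22.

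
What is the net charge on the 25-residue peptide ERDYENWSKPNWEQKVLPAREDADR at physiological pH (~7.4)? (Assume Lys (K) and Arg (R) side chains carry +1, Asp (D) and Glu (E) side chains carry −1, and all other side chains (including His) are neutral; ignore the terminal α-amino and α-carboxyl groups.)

-2

Positive (K, R): R2, K9, K15, R20, R25 → +5.
Negative (D, E): E1, D3, E5, E13, E21, D22, D24 → −7.
Net charge = (+5) + (−7) = −2.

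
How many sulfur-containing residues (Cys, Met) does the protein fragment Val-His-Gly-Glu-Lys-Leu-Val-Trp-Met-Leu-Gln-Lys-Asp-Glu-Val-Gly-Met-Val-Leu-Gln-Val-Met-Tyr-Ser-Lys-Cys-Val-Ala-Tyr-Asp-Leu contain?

4

Matching residues: Met9, Met17, Met22, Cys26.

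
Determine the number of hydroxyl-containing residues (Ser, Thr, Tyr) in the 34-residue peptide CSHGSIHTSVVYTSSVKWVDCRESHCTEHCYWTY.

Matching residues: S2, S5, T8, S9, Y12, T13, S14, S15, S24, T27, Y31, T33, Y34.

13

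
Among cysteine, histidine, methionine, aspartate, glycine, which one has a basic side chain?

histidine

K, R, and H are the three residues with basic side chains (ε-amine, guanidinium, and imidazole respectively).
Of the listed options, only histidine belongs to this group.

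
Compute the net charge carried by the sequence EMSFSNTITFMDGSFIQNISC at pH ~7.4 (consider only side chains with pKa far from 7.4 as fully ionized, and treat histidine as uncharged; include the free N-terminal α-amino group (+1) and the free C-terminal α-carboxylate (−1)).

-2

At pH ~7.4 the Lys and Arg side chains are protonated (+1), the Asp and Glu side chains are deprotonated (−1), and with His taken as neutral all other side chains carry no charge.
Positive (K, R): none → +0.
Negative (D, E): E1, D12 → −2.
The N-terminus (+1) and C-terminus (−1) cancel.
Net charge = (+0) + (−2) = −2.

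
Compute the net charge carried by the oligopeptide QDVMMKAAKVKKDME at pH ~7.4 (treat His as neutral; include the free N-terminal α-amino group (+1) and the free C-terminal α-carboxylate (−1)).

+1

The side chains ionized at physiological pH are Lys/Arg (+1) and Asp/Glu (−1); with His treated as neutral, nothing else contributes.
Positive (K, R): K6, K9, K11, K12 → +4.
Negative (D, E): D2, D13, E15 → −3.
The N-terminus (+1) and C-terminus (−1) cancel.
Net charge = (+4) + (−3) = +1.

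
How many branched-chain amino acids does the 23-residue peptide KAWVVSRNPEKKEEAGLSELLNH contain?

Valine (V), leucine (L), and isoleucine (I) are the branched-chain amino acids.
Matching residues: V4, V5, L17, L20, L21.

5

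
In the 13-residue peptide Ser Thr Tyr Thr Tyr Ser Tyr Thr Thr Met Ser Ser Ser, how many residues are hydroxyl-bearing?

12

S, T, and Y are the three residues with a side-chain hydroxyl.
Matching residues: Ser1, Thr2, Tyr3, Thr4, Tyr5, Ser6, Tyr7, Thr8, Thr9, Ser11, Ser12, Ser13.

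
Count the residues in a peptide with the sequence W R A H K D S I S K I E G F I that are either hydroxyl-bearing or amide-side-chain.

2

Hydroxyl-bearing: S, T, Y. Amide-side-chain: N, Q.
Hydroxyl-bearing residues here: S7, S9 (2).
Amide-side-chain residues here: none (0).
The two groups share no amino acid, so total = 2 + 0 = 2.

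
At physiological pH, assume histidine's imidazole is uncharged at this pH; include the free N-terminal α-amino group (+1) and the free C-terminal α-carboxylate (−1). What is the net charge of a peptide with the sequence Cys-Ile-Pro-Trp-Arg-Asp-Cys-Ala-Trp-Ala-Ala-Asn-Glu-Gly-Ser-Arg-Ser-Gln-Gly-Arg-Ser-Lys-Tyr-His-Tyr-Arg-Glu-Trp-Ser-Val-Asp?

+1

The side chains ionized at physiological pH are Lys/Arg (+1) and Asp/Glu (−1); with His treated as neutral, nothing else contributes.
Positive (K, R): Arg5, Arg16, Arg20, Lys22, Arg26 → +5.
Negative (D, E): Asp6, Glu13, Glu27, Asp31 → −4.
The N-terminus (+1) and C-terminus (−1) cancel.
Net charge = (+5) + (−4) = +1.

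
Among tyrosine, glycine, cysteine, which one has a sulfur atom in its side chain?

Only Cys (C) and Met (M) have a sulfur atom in the side chain.
Of the listed options, only cysteine belongs to this group.

cysteine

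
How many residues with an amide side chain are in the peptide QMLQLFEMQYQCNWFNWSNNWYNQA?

10

Asparagine (N) and glutamine (Q) have uncharged amide side chains.
Matching residues: Q1, Q4, Q9, Q11, N13, N16, N19, N20, N23, Q24.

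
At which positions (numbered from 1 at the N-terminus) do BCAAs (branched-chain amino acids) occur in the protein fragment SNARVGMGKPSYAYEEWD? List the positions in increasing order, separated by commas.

The BCAAs are Val, Leu, and Ile — aliphatic side chains with a branch point.
Matching residues: V5.

5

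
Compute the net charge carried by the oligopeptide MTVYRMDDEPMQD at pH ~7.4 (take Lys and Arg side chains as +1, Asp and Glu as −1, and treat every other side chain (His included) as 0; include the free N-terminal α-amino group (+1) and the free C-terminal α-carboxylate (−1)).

-3

Positive (K, R): R5 → +1.
Negative (D, E): D7, D8, E9, D13 → −4.
The N-terminus (+1) and C-terminus (−1) cancel.
Net charge = (+1) + (−4) = −3.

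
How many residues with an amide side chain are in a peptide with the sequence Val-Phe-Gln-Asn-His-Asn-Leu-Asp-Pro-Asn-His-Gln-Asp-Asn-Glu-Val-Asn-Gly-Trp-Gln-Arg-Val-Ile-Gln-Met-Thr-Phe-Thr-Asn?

The amide-side-chain residues are Asn (N) and Gln (Q).
Matching residues: Gln3, Asn4, Asn6, Asn10, Gln12, Asn14, Asn17, Gln20, Gln24, Asn29.

10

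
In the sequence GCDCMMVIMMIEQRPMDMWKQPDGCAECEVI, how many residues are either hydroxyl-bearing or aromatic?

1

Hydroxyl-bearing: S, T, Y. Aromatic: F, W, Y.
Hydroxyl-bearing residues here: none (0).
Aromatic residues here: W19 (1).
(Y belongs to both groups, but none appear in this sequence.) Total = 0 + 1 = 1.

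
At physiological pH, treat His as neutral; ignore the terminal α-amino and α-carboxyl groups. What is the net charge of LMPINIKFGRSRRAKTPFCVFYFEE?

+3

Near pH 7.4, K and R contribute +1 each, D and E contribute −1 each, and every other side chain (His included, as stated) is uncharged.
Positive (K, R): K7, R10, R12, R13, K15 → +5.
Negative (D, E): E24, E25 → −2.
Net charge = (+5) + (−2) = +3.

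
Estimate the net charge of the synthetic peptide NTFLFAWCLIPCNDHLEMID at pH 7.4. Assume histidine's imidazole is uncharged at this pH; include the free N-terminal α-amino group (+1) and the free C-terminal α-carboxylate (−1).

Near pH 7.4, K and R contribute +1 each, D and E contribute −1 each, and every other side chain (His included, as stated) is uncharged.
Positive (K, R): none → +0.
Negative (D, E): D14, E17, D20 → −3.
The N-terminus (+1) and C-terminus (−1) cancel.
Net charge = (+0) + (−3) = −3.

-3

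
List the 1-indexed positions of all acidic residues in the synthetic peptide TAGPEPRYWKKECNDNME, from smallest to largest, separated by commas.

Only D (aspartate) and E (glutamate) carry a side-chain carboxylic acid.
Matching residues: E5, E12, D15, E18.

5, 12, 15, 18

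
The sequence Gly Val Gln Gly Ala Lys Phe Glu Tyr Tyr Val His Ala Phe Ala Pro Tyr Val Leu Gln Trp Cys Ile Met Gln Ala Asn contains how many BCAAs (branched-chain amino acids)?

V, L, and I make up the branched-chain aliphatic group.
Matching residues: Val2, Val11, Val18, Leu19, Ile23.

5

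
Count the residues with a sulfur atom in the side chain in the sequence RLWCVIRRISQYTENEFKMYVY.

Only Cys (C) and Met (M) have a sulfur atom in the side chain.
Matching residues: C4, M19.

2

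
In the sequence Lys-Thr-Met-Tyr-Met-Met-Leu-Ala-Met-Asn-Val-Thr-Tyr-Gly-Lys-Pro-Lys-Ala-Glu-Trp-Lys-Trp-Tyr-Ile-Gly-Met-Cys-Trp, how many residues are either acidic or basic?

Acidic: D, E. Basic: H, K, R.
Acidic residues here: Glu19 (1).
Basic residues here: Lys1, Lys15, Lys17, Lys21 (4).
The two groups share no amino acid, so total = 1 + 4 = 5.

5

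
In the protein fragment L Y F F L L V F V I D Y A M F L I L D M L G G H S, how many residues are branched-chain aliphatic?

10

V, L, and I make up the branched-chain aliphatic group.
Matching residues: L1, L5, L6, V7, V9, I10, L16, I17, L18, L21.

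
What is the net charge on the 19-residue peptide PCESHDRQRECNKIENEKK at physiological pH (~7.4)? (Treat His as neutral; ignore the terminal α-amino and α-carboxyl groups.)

0

Near pH 7.4, K and R contribute +1 each, D and E contribute −1 each, and every other side chain (His included, as stated) is uncharged.
Positive (K, R): R7, R9, K13, K18, K19 → +5.
Negative (D, E): E3, D6, E10, E15, E17 → −5.
Net charge = (+5) + (−5) = 0.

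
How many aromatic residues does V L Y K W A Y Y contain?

Phenylalanine (F), tryptophan (W), and tyrosine (Y) have aromatic ring side chains.
Matching residues: Y3, W5, Y7, Y8.

4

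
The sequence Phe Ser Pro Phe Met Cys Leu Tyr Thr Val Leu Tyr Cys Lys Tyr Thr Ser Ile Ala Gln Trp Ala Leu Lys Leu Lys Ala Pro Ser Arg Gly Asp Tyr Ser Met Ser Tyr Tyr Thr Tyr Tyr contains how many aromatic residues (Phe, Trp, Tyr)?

11

Matching residues: Phe1, Phe4, Tyr8, Tyr12, Tyr15, Trp21, Tyr33, Tyr37, Tyr38, Tyr40, Tyr41.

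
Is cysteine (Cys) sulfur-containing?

Cysteine (C, thiol) and methionine (M, thioether) are the two sulfur-containing amino acids.
Cysteine is in this group.

Yes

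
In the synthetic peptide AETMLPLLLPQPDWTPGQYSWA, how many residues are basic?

0

K, R, and H are the three residues with basic side chains (ε-amine, guanidinium, and imidazole respectively).
None of the 22 residues belong to this group.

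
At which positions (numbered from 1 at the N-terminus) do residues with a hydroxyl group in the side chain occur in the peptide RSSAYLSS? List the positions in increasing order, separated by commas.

2, 3, 5, 7, 8

Serine (S), threonine (T), and tyrosine (Y) each carry a hydroxyl group on the side chain.
Matching residues: S2, S3, Y5, S7, S8.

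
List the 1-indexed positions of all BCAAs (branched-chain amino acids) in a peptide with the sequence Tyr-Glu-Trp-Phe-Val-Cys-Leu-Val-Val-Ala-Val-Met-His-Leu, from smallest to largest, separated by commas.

5, 7, 8, 9, 11, 14

Valine (V), leucine (L), and isoleucine (I) are the branched-chain amino acids.
Matching residues: Val5, Leu7, Val8, Val9, Val11, Leu14.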